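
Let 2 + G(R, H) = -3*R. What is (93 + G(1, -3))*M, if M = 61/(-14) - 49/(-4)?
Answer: 4862/7 ≈ 694.57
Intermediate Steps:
G(R, H) = -2 - 3*R
M = 221/28 (M = 61*(-1/14) - 49*(-¼) = -61/14 + 49/4 = 221/28 ≈ 7.8929)
(93 + G(1, -3))*M = (93 + (-2 - 3*1))*(221/28) = (93 + (-2 - 3))*(221/28) = (93 - 5)*(221/28) = 88*(221/28) = 4862/7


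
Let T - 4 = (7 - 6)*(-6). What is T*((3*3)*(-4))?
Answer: 72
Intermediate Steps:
T = -2 (T = 4 + (7 - 6)*(-6) = 4 + 1*(-6) = 4 - 6 = -2)
T*((3*3)*(-4)) = -2*3*3*(-4) = -18*(-4) = -2*(-36) = 72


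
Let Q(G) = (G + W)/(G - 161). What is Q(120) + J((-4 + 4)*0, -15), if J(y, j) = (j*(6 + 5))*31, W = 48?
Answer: -209883/41 ≈ -5119.1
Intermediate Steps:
Q(G) = (48 + G)/(-161 + G) (Q(G) = (G + 48)/(G - 161) = (48 + G)/(-161 + G))
J(y, j) = 341*j (J(y, j) = (j*11)*31 = (11*j)*31 = 341*j)
Q(120) + J((-4 + 4)*0, -15) = (48 + 120)/(-161 + 120) + 341*(-15) = 168/(-41) - 5115 = -1/41*168 - 5115 = -168/41 - 5115 = -209883/41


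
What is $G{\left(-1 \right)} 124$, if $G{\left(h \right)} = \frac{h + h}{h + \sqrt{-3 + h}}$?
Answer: $\frac{248}{5} + \frac{496 i}{5} \approx 49.6 + 99.2 i$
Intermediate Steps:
$G{\left(h \right)} = \frac{2 h}{h + \sqrt{-3 + h}}$
$G{\left(-1 \right)} 124 = 2 \left(-1\right) \frac{1}{-1 + \sqrt{-3 - 1}} \cdot 124 = 2 \left(-1\right) \frac{1}{-1 + \sqrt{-4}} \cdot 124 = 2 \left(-1\right) \frac{1}{-1 + 2 i} 124 = 2 \left(-1\right) \frac{-1 - 2 i}{5} \cdot 124 = \left(\frac{2}{5} + \frac{4 i}{5}\right) 124 = \frac{248}{5} + \frac{496 i}{5}$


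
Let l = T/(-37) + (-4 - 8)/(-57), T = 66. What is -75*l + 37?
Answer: 108961/703 ≈ 154.99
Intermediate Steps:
l = -1106/703 (l = 66/(-37) + (-4 - 8)/(-57) = 66*(-1/37) - 12*(-1/57) = -66/37 + 4/19 = -1106/703 ≈ -1.5733)
-75*l + 37 = -75*(-1106/703) + 37 = 82950/703 + 37 = 108961/703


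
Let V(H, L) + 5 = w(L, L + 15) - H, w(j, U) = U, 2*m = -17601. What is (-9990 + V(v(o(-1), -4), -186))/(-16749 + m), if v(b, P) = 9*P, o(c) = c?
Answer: 20260/51099 ≈ 0.39649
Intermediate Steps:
m = -17601/2 (m = (1/2)*(-17601) = -17601/2 ≈ -8800.5)
V(H, L) = 10 + L - H (V(H, L) = -5 + ((L + 15) - H) = -5 + ((15 + L) - H) = -5 + (15 + L - H) = 10 + L - H)
(-9990 + V(v(o(-1), -4), -186))/(-16749 + m) = (-9990 + (10 - 186 - 9*(-4)))/(-16749 - 17601/2) = (-9990 + (10 - 186 - 1*(-36)))/(-51099/2) = (-9990 + (10 - 186 + 36))*(-2/51099) = (-9990 - 140)*(-2/51099) = -10130*(-2/51099) = 20260/51099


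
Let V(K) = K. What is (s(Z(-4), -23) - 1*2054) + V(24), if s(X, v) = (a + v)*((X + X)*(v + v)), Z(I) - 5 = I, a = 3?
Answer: -190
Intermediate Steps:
Z(I) = 5 + I
s(X, v) = 4*X*v*(3 + v) (s(X, v) = (3 + v)*((X + X)*(v + v)) = (3 + v)*((2*X)*(2*v)) = (3 + v)*(4*X*v) = 4*X*v*(3 + v))
(s(Z(-4), -23) - 1*2054) + V(24) = (4*(5 - 4)*(-23)*(3 - 23) - 1*2054) + 24 = (4*1*(-23)*(-20) - 2054) + 24 = (1840 - 2054) + 24 = -214 + 24 = -190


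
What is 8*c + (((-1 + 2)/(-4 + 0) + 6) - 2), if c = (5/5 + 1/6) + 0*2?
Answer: 157/12 ≈ 13.083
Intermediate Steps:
c = 7/6 (c = (5*(⅕) + 1*(⅙)) + 0 = (1 + ⅙) + 0 = 7/6 + 0 = 7/6 ≈ 1.1667)
8*c + (((-1 + 2)/(-4 + 0) + 6) - 2) = 8*(7/6) + (((-1 + 2)/(-4 + 0) + 6) - 2) = 28/3 + ((1/(-4) + 6) - 2) = 28/3 + ((1*(-¼) + 6) - 2) = 28/3 + ((-¼ + 6) - 2) = 28/3 + (23/4 - 2) = 28/3 + 15/4 = 157/12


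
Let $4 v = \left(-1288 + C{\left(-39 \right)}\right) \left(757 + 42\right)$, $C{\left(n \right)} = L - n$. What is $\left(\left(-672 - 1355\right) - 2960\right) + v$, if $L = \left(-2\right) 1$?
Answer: $- \frac{1019497}{4} \approx -2.5487 \cdot 10^{5}$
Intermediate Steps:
$L = -2$
$C{\left(n \right)} = -2 - n$
$v = - \frac{999549}{4}$ ($v = \frac{\left(-1288 - -37\right) \left(757 + 42\right)}{4} = \frac{\left(-1288 + \left(-2 + 39\right)\right) 799}{4} = \frac{\left(-1288 + 37\right) 799}{4} = \frac{\left(-1251\right) 799}{4} = \frac{1}{4} \left(-999549\right) = - \frac{999549}{4} \approx -2.4989 \cdot 10^{5}$)
$\left(\left(-672 - 1355\right) - 2960\right) + v = \left(\left(-672 - 1355\right) - 2960\right) - \frac{999549}{4} = \left(-2027 - 2960\right) - \frac{999549}{4} = -4987 - \frac{999549}{4} = - \frac{1019497}{4}$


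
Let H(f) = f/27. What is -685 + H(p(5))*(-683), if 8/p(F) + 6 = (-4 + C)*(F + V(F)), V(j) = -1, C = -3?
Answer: -311683/459 ≈ -679.05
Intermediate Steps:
p(F) = 8/(1 - 7*F) (p(F) = 8/(-6 + (-4 - 3)*(F - 1)) = 8/(-6 - 7*(-1 + F)) = 8/(-6 + (7 - 7*F)) = 8/(1 - 7*F))
H(f) = f/27 (H(f) = f*(1/27) = f/27)
-685 + H(p(5))*(-683) = -685 + ((-8/(-1 + 7*5))/27)*(-683) = -685 + ((-8/(-1 + 35))/27)*(-683) = -685 + ((-8/34)/27)*(-683) = -685 + ((-8*1/34)/27)*(-683) = -685 + ((1/27)*(-4/17))*(-683) = -685 - 4/459*(-683) = -685 + 2732/459 = -311683/459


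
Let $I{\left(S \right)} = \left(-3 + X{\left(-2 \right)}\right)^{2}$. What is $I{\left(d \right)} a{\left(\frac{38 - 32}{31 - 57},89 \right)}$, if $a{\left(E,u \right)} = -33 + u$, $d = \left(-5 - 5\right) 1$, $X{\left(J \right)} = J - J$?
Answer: $504$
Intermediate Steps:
$X{\left(J \right)} = 0$
$d = -10$ ($d = \left(-10\right) 1 = -10$)
$I{\left(S \right)} = 9$ ($I{\left(S \right)} = \left(-3 + 0\right)^{2} = \left(-3\right)^{2} = 9$)
$I{\left(d \right)} a{\left(\frac{38 - 32}{31 - 57},89 \right)} = 9 \left(-33 + 89\right) = 9 \cdot 56 = 504$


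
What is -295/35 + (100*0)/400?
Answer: -59/7 ≈ -8.4286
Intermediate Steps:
-295/35 + (100*0)/400 = -295*1/35 + 0*(1/400) = -59/7 + 0 = -59/7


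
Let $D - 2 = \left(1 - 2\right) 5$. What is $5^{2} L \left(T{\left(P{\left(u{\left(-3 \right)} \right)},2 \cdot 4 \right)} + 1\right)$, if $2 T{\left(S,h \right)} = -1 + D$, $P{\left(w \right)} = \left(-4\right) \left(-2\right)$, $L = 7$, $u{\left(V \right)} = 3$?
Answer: $-175$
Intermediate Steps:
$P{\left(w \right)} = 8$
$D = -3$ ($D = 2 + \left(1 - 2\right) 5 = 2 - 5 = -3$)
$T{\left(S,h \right)} = -2$ ($T{\left(S,h \right)} = \frac{-1 - 3}{2} = \frac{1}{2} \left(-4\right) = -2$)
$5^{2} L \left(T{\left(P{\left(u{\left(-3 \right)} \right)},2 \cdot 4 \right)} + 1\right) = 5^{2} \cdot 7 \left(-2 + 1\right) = 25 \cdot 7 \left(-1\right) = 25 \left(-7\right) = -175$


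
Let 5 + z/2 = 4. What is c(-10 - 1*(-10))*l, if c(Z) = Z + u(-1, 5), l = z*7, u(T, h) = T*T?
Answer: -14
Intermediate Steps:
u(T, h) = T**2
z = -2 (z = -10 + 2*4 = -10 + 8 = -2)
l = -14 (l = -2*7 = -14)
c(Z) = 1 + Z (c(Z) = Z + (-1)**2 = Z + 1 = 1 + Z)
c(-10 - 1*(-10))*l = (1 + (-10 - 1*(-10)))*(-14) = (1 + (-10 + 10))*(-14) = (1 + 0)*(-14) = 1*(-14) = -14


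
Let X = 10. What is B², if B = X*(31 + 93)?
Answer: 1537600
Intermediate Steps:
B = 1240 (B = 10*(31 + 93) = 10*124 = 1240)
B² = 1240² = 1537600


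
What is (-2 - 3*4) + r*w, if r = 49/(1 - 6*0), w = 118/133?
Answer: 560/19 ≈ 29.474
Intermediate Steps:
w = 118/133 (w = 118*(1/133) = 118/133 ≈ 0.88722)
r = 49 (r = 49/(1 + 0) = 49/1 = 49*1 = 49)
(-2 - 3*4) + r*w = (-2 - 3*4) + 49*(118/133) = (-2 - 12) + 826/19 = -14 + 826/19 = 560/19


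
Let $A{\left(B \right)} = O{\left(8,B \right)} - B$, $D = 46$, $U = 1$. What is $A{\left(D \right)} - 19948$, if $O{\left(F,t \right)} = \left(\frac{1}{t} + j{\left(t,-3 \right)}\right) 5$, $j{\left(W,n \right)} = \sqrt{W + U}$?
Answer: $- \frac{919719}{46} + 5 \sqrt{47} \approx -19960.0$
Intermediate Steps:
$j{\left(W,n \right)} = \sqrt{1 + W}$ ($j{\left(W,n \right)} = \sqrt{W + 1} = \sqrt{1 + W}$)
$O{\left(F,t \right)} = \frac{5}{t} + 5 \sqrt{1 + t}$ ($O{\left(F,t \right)} = \left(\frac{1}{t} + \sqrt{1 + t}\right) 5 = \frac{5}{t} + 5 \sqrt{1 + t}$)
$A{\left(B \right)} = - B + \frac{5}{B} + 5 \sqrt{1 + B}$ ($A{\left(B \right)} = \left(\frac{5}{B} + 5 \sqrt{1 + B}\right) - B = - B + \frac{5}{B} + 5 \sqrt{1 + B}$)
$A{\left(D \right)} - 19948 = \left(\left(-1\right) 46 + \frac{5}{46} + 5 \sqrt{1 + 46}\right) - 19948 = \left(-46 + 5 \cdot \frac{1}{46} + 5 \sqrt{47}\right) - 19948 = \left(-46 + \frac{5}{46} + 5 \sqrt{47}\right) - 19948 = \left(- \frac{2111}{46} + 5 \sqrt{47}\right) - 19948 = - \frac{919719}{46} + 5 \sqrt{47}$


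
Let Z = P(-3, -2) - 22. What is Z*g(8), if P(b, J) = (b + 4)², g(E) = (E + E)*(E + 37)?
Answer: -15120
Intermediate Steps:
g(E) = 2*E*(37 + E) (g(E) = (2*E)*(37 + E) = 2*E*(37 + E))
P(b, J) = (4 + b)²
Z = -21 (Z = (4 - 3)² - 22 = 1² - 22 = 1 - 22 = -21)
Z*g(8) = -42*8*(37 + 8) = -42*8*45 = -21*720 = -15120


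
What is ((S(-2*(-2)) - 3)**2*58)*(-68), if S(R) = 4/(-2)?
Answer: -98600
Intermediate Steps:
S(R) = -2 (S(R) = 4*(-1/2) = -2)
((S(-2*(-2)) - 3)**2*58)*(-68) = ((-2 - 3)**2*58)*(-68) = ((-5)**2*58)*(-68) = (25*58)*(-68) = 1450*(-68) = -98600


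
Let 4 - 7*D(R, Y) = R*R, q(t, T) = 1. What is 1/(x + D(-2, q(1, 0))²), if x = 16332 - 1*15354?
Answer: 1/978 ≈ 0.0010225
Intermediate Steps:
D(R, Y) = 4/7 - R²/7 (D(R, Y) = 4/7 - R*R/7 = 4/7 - R²/7)
x = 978 (x = 16332 - 15354 = 978)
1/(x + D(-2, q(1, 0))²) = 1/(978 + (4/7 - ⅐*(-2)²)²) = 1/(978 + (4/7 - ⅐*4)²) = 1/(978 + (4/7 - 4/7)²) = 1/(978 + 0²) = 1/(978 + 0) = 1/978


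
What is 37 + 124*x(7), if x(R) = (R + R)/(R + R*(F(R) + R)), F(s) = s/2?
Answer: 1347/23 ≈ 58.565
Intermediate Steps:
F(s) = s/2 (F(s) = s*(½) = s/2)
x(R) = 2*R/(R + 3*R²/2) (x(R) = (R + R)/(R + R*(R/2 + R)) = (2*R)/(R + R*(3*R/2)) = (2*R)/(R + 3*R²/2) = 2*R/(R + 3*R²/2))
37 + 124*x(7) = 37 + 124*(4/(2 + 3*7)) = 37 + 124*(4/(2 + 21)) = 37 + 124*(4/23) = 37 + 496/23 = 1347/23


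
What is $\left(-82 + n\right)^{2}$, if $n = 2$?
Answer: $6400$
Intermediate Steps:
$\left(-82 + n\right)^{2} = \left(-82 + 2\right)^{2} = \left(-80\right)^{2} = 6400$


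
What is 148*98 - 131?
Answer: 14373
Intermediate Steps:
148*98 - 131 = 14504 - 131 = 14373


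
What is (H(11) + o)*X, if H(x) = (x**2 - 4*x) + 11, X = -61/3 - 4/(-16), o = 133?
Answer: -53261/12 ≈ -4438.4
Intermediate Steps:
X = -241/12 (X = -61*1/3 - 4*(-1/16) = -61/3 + 1/4 = -241/12 ≈ -20.083)
H(x) = 11 + x**2 - 4*x
(H(11) + o)*X = ((11 + 11**2 - 4*11) + 133)*(-241/12) = ((11 + 121 - 44) + 133)*(-241/12) = (88 + 133)*(-241/12) = 221*(-241/12) = -53261/12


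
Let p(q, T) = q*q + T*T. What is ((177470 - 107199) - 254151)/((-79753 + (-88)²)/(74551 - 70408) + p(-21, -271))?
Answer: -253938280/102007039 ≈ -2.4894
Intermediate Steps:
p(q, T) = T² + q² (p(q, T) = q² + T² = T² + q²)
((177470 - 107199) - 254151)/((-79753 + (-88)²)/(74551 - 70408) + p(-21, -271)) = ((177470 - 107199) - 254151)/((-79753 + (-88)²)/(74551 - 70408) + ((-271)² + (-21)²)) = (70271 - 254151)/((-79753 + 7744)/4143 + (73441 + 441)) = -183880/(-72009*1/4143 + 73882) = -183880/(-24003/1381 + 73882) = -183880/102007039/1381 = -183880*1381/102007039 = -253938280/102007039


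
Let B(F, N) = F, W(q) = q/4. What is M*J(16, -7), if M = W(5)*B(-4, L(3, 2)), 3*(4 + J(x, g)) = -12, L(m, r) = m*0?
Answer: 40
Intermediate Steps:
L(m, r) = 0
W(q) = q/4 (W(q) = q*(¼) = q/4)
J(x, g) = -8 (J(x, g) = -4 + (⅓)*(-12) = -4 - 4 = -8)
M = -5 (M = ((¼)*5)*(-4) = (5/4)*(-4) = -5)
M*J(16, -7) = -5*(-8) = 40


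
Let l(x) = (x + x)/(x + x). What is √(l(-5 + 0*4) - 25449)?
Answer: 2*I*√6362 ≈ 159.52*I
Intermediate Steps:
l(x) = 1 (l(x) = (2*x)/((2*x)) = (2*x)*(1/(2*x)) = 1)
√(l(-5 + 0*4) - 25449) = √(1 - 25449) = √(-25448) = 2*I*√6362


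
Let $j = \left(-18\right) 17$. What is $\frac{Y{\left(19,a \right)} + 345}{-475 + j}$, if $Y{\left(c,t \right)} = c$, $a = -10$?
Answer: $- \frac{364}{781} \approx -0.46607$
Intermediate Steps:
$j = -306$
$\frac{Y{\left(19,a \right)} + 345}{-475 + j} = \frac{19 + 345}{-475 - 306} = \frac{364}{-781} = 364 \left(- \frac{1}{781}\right) = - \frac{364}{781}$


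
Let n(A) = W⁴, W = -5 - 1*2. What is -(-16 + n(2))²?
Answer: -5688225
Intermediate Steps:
W = -7 (W = -5 - 2 = -7)
n(A) = 2401 (n(A) = (-7)⁴ = 2401)
-(-16 + n(2))² = -(-16 + 2401)² = -1*2385² = -1*5688225 = -5688225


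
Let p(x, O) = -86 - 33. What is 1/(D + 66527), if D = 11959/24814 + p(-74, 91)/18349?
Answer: 455312086/30290763628147 ≈ 1.5031e-5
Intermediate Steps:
p(x, O) = -119
D = 216482825/455312086 (D = 11959/24814 - 119/18349 = 216482825/455312086 ≈ 0.47546)
1/(D + 66527) = 1/(216482825/455312086 + 66527) = 1/(30290763628147/455312086) = 455312086/30290763628147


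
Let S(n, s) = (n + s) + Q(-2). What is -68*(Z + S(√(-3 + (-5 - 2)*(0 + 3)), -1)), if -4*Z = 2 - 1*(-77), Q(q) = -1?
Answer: 1479 - 136*I*√6 ≈ 1479.0 - 333.13*I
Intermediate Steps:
S(n, s) = -1 + n + s (S(n, s) = (n + s) - 1 = -1 + n + s)
Z = -79/4 (Z = -(2 - 1*(-77))/4 = -(2 + 77)/4 = -¼*79 = -79/4 ≈ -19.750)
-68*(Z + S(√(-3 + (-5 - 2)*(0 + 3)), -1)) = -68*(-79/4 + (-1 + √(-3 + (-5 - 2)*(0 + 3)) - 1)) = -68*(-79/4 + (-1 + √(-3 - 7*3) - 1)) = -68*(-79/4 + (-1 + √(-3 - 21) - 1)) = -68*(-79/4 + (-1 + √(-24) - 1)) = -68*(-79/4 + (-1 + 2*I*√6 - 1)) = -68*(-79/4 + (-2 + 2*I*√6)) = -68*(-87/4 + 2*I*√6) = 1479 - 136*I*√6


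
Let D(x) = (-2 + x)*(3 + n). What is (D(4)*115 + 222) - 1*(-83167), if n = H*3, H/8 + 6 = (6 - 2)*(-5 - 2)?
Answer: -103601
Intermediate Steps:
H = -272 (H = -48 + 8*((6 - 2)*(-5 - 2)) = -48 + 8*(4*(-7)) = -48 + 8*(-28) = -48 - 224 = -272)
n = -816 (n = -272*3 = -816)
D(x) = 1626 - 813*x (D(x) = (-2 + x)*(3 - 816) = (-2 + x)*(-813) = 1626 - 813*x)
(D(4)*115 + 222) - 1*(-83167) = ((1626 - 813*4)*115 + 222) - 1*(-83167) = ((1626 - 3252)*115 + 222) + 83167 = (-1626*115 + 222) + 83167 = (-186990 + 222) + 83167 = -186768 + 83167 = -103601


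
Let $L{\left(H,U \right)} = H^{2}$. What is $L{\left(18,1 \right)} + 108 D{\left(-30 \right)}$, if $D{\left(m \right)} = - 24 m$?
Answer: $78084$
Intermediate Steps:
$L{\left(18,1 \right)} + 108 D{\left(-30 \right)} = 18^{2} + 108 \left(\left(-24\right) \left(-30\right)\right) = 324 + 108 \cdot 720 = 324 + 77760 = 78084$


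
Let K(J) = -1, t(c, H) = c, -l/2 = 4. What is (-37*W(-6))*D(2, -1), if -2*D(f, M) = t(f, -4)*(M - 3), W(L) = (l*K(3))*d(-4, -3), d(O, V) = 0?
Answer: 0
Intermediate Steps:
l = -8 (l = -2*4 = -8)
W(L) = 0 (W(L) = -8*(-1)*0 = 8*0 = 0)
D(f, M) = -f*(-3 + M)/2 (D(f, M) = -f*(M - 3)/2 = -f*(-3 + M)/2)
(-37*W(-6))*D(2, -1) = (-37*0)*((1/2)*2*(3 - 1*(-1))) = 0*((1/2)*2*(3 + 1)) = 0*((1/2)*2*4) = 0*4 = 0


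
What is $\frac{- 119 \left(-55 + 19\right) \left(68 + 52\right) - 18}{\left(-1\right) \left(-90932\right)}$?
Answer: $\frac{257031}{45466} \approx 5.6533$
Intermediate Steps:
$\frac{- 119 \left(-55 + 19\right) \left(68 + 52\right) - 18}{\left(-1\right) \left(-90932\right)} = \frac{- 119 \left(\left(-36\right) 120\right) - 18}{90932} = \left(\left(-119\right) \left(-4320\right) - 18\right) \frac{1}{90932} = \left(514080 - 18\right) \frac{1}{90932} = 514062 \cdot \frac{1}{90932} = \frac{257031}{45466}$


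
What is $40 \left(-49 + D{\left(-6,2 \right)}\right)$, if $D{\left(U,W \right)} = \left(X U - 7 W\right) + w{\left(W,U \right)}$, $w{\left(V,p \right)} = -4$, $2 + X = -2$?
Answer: $-1720$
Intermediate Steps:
$X = -4$ ($X = -2 - 2 = -4$)
$D{\left(U,W \right)} = -4 - 7 W - 4 U$ ($D{\left(U,W \right)} = \left(- 4 U - 7 W\right) - 4 = \left(- 7 W - 4 U\right) - 4 = -4 - 7 W - 4 U$)
$40 \left(-49 + D{\left(-6,2 \right)}\right) = 40 \left(-49 - -6\right) = 40 \left(-49 + 6\right) = 40 \left(-43\right) = -1720$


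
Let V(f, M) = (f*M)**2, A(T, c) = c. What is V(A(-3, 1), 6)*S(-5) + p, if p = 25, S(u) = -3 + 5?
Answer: 97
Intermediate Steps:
S(u) = 2
V(f, M) = M**2*f**2 (V(f, M) = (M*f)**2 = M**2*f**2)
V(A(-3, 1), 6)*S(-5) + p = (6**2*1**2)*2 + 25 = (36*1)*2 + 25 = 36*2 + 25 = 72 + 25 = 97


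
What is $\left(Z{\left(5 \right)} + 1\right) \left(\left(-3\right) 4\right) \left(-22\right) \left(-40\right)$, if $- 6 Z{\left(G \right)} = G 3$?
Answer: $15840$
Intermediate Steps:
$Z{\left(G \right)} = - \frac{G}{2}$ ($Z{\left(G \right)} = - \frac{G 3}{6} = - \frac{3 G}{6} = - \frac{G}{2}$)
$\left(Z{\left(5 \right)} + 1\right) \left(\left(-3\right) 4\right) \left(-22\right) \left(-40\right) = \left(\left(- \frac{1}{2}\right) 5 + 1\right) \left(\left(-3\right) 4\right) \left(-22\right) \left(-40\right) = \left(- \frac{5}{2} + 1\right) \left(-12\right) \left(-22\right) \left(-40\right) = \left(- \frac{3}{2}\right) \left(-12\right) \left(-22\right) \left(-40\right) = 18 \left(-22\right) \left(-40\right) = \left(-396\right) \left(-40\right) = 15840$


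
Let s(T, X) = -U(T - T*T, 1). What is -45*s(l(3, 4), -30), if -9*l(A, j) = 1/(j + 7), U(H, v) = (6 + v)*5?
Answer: 1575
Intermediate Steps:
U(H, v) = 30 + 5*v
l(A, j) = -1/(9*(7 + j)) (l(A, j) = -1/(9*(j + 7)) = -1/(9*(7 + j)))
s(T, X) = -35 (s(T, X) = -(30 + 5*1) = -(30 + 5) = -1*35 = -35)
-45*s(l(3, 4), -30) = -45*(-35) = 1575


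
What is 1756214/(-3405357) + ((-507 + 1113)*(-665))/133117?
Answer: -1606106756468/453310907769 ≈ -3.5431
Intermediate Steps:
1756214/(-3405357) + ((-507 + 1113)*(-665))/133117 = 1756214*(-1/3405357) + (606*(-665))*(1/133117) = -1756214/3405357 - 402990*1/133117 = -1756214/3405357 - 402990/133117 = -1606106756468/453310907769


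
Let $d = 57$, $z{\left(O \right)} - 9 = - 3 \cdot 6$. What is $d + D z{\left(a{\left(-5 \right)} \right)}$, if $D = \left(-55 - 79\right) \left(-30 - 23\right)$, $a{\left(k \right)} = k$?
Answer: $-63861$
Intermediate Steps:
$z{\left(O \right)} = -9$ ($z{\left(O \right)} = 9 - 3 \cdot 6 = 9 - 18 = -9$)
$D = 7102$ ($D = \left(-134\right) \left(-53\right) = 7102$)
$d + D z{\left(a{\left(-5 \right)} \right)} = 57 + 7102 \left(-9\right) = 57 - 63918 = -63861$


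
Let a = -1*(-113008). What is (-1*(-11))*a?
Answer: 1243088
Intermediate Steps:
a = 113008
(-1*(-11))*a = -1*(-11)*113008 = 11*113008 = 1243088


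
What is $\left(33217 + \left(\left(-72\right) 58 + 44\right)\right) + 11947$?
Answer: $41032$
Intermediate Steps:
$\left(33217 + \left(\left(-72\right) 58 + 44\right)\right) + 11947 = \left(33217 + \left(-4176 + 44\right)\right) + 11947 = \left(33217 - 4132\right) + 11947 = 29085 + 11947 = 41032$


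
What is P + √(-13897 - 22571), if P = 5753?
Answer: 5753 + 6*I*√1013 ≈ 5753.0 + 190.97*I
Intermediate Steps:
P + √(-13897 - 22571) = 5753 + √(-13897 - 22571) = 5753 + √(-36468) = 5753 + 6*I*√1013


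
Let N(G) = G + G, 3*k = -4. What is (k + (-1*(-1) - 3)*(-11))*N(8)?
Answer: 992/3 ≈ 330.67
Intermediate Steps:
k = -4/3 (k = (⅓)*(-4) = -4/3 ≈ -1.3333)
N(G) = 2*G
(k + (-1*(-1) - 3)*(-11))*N(8) = (-4/3 + (-1*(-1) - 3)*(-11))*(2*8) = (-4/3 + (1 - 3)*(-11))*16 = (-4/3 - 2*(-11))*16 = (-4/3 + 22)*16 = (62/3)*16 = 992/3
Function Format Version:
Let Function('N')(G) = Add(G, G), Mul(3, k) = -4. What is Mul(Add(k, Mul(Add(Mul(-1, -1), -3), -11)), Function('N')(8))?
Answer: Rational(992, 3) ≈ 330.67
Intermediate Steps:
k = Rational(-4, 3) (k = Mul(Rational(1, 3), -4) = Rational(-4, 3) ≈ -1.3333)
Function('N')(G) = Mul(2, G)
Mul(Add(k, Mul(Add(Mul(-1, -1), -3), -11)), Function('N')(8)) = Mul(Add(Rational(-4, 3), Mul(Add(Mul(-1, -1), -3), -11)), Mul(2, 8)) = Mul(Add(Rational(-4, 3), Mul(Add(1, -3), -11)), 16) = Mul(Add(Rational(-4, 3), Mul(-2, -11)), 16) = Mul(Add(Rational(-4, 3), 22), 16) = Mul(Rational(62, 3), 16) = Rational(992, 3)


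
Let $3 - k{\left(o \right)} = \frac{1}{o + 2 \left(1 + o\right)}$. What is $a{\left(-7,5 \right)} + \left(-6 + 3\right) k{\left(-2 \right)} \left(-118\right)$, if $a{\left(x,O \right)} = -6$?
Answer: $\frac{2289}{2} \approx 1144.5$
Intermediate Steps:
$k{\left(o \right)} = 3 - \frac{1}{2 + 3 o}$ ($k{\left(o \right)} = 3 - \frac{1}{o + 2 \left(1 + o\right)} = 3 - \frac{1}{o + \left(2 + 2 o\right)} = 3 - \frac{1}{2 + 3 o}$)
$a{\left(-7,5 \right)} + \left(-6 + 3\right) k{\left(-2 \right)} \left(-118\right) = -6 + \left(-6 + 3\right) \frac{5 + 9 \left(-2\right)}{2 + 3 \left(-2\right)} \left(-118\right) = -6 + - 3 \frac{5 - 18}{2 - 6} \left(-118\right) = -6 + - 3 \frac{1}{-4} \left(-13\right) \left(-118\right) = -6 + - 3 \left(\left(- \frac{1}{4}\right) \left(-13\right)\right) \left(-118\right) = -6 + \left(-3\right) \frac{13}{4} \left(-118\right) = -6 - - \frac{2301}{2} = -6 + \frac{2301}{2} = \frac{2289}{2}$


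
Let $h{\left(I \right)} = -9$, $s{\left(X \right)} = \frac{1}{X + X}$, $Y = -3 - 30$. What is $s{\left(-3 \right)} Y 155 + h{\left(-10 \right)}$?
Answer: $\frac{1687}{2} \approx 843.5$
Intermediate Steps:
$Y = -33$ ($Y = -3 - 30 = -33$)
$s{\left(X \right)} = \frac{1}{2 X}$
$s{\left(-3 \right)} Y 155 + h{\left(-10 \right)} = \frac{1}{2 \left(-3\right)} \left(-33\right) 155 - 9 = \frac{1}{2} \left(- \frac{1}{3}\right) \left(-33\right) 155 - 9 = \left(- \frac{1}{6}\right) \left(-33\right) 155 - 9 = \frac{11}{2} \cdot 155 - 9 = \frac{1705}{2} - 9 = \frac{1687}{2}$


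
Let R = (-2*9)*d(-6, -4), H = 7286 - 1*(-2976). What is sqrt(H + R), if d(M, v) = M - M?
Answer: sqrt(10262) ≈ 101.30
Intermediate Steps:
d(M, v) = 0
H = 10262 (H = 7286 + 2976 = 10262)
R = 0 (R = -2*9*0 = -18*0 = 0)
sqrt(H + R) = sqrt(10262 + 0) = sqrt(10262)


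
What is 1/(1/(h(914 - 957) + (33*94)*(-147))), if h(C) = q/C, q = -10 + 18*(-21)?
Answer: -19607354/43 ≈ -4.5599e+5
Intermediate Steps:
q = -388 (q = -10 - 378 = -388)
h(C) = -388/C
1/(1/(h(914 - 957) + (33*94)*(-147))) = 1/(1/(-388/(914 - 957) + (33*94)*(-147))) = 1/(1/(-388/(-43) + 3102*(-147))) = 1/(1/(-388*(-1/43) - 455994)) = 1/(1/(388/43 - 455994)) = 1/(1/(-19607354/43)) = 1/(-43/19607354) = -19607354/43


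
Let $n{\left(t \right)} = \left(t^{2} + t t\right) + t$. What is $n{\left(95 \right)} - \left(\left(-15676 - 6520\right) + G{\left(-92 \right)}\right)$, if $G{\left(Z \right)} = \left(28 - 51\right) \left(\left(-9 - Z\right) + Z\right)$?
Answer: $40134$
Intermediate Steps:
$G{\left(Z \right)} = 207$ ($G{\left(Z \right)} = \left(-23\right) \left(-9\right) = 207$)
$n{\left(t \right)} = t + 2 t^{2}$ ($n{\left(t \right)} = \left(t^{2} + t^{2}\right) + t = 2 t^{2} + t = t + 2 t^{2}$)
$n{\left(95 \right)} - \left(\left(-15676 - 6520\right) + G{\left(-92 \right)}\right) = 95 \left(1 + 2 \cdot 95\right) - \left(\left(-15676 - 6520\right) + 207\right) = 95 \left(1 + 190\right) - \left(-22196 + 207\right) = 95 \cdot 191 - -21989 = 18145 + 21989 = 40134$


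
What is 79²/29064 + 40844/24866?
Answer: 671139361/361352712 ≈ 1.8573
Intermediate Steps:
79²/29064 + 40844/24866 = 6241*(1/29064) + 40844*(1/24866) = 6241/29064 + 20422/12433 = 671139361/361352712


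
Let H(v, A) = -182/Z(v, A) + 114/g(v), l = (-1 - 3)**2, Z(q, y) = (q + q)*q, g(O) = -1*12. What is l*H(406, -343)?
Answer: -894876/5887 ≈ -152.01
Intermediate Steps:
g(O) = -12
Z(q, y) = 2*q**2 (Z(q, y) = (2*q)*q = 2*q**2)
l = 16 (l = (-4)**2 = 16)
H(v, A) = -19/2 - 91/v**2 (H(v, A) = -182*1/(2*v**2) + 114/(-12) = -91/v**2 + 114*(-1/12) = -91/v**2 - 19/2 = -19/2 - 91/v**2)
l*H(406, -343) = 16*(-19/2 - 91/406**2) = 16*(-19/2 - 91*1/164836) = 16*(-19/2 - 13/23548) = 16*(-223719/23548) = -894876/5887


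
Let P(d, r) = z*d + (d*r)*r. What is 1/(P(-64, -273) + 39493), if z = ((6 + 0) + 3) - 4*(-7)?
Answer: -1/4732731 ≈ -2.1129e-7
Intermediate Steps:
z = 37 (z = (6 + 3) + 28 = 9 + 28 = 37)
P(d, r) = 37*d + d*r² (P(d, r) = 37*d + (d*r)*r = 37*d + d*r²)
1/(P(-64, -273) + 39493) = 1/(-64*(37 + (-273)²) + 39493) = 1/(-64*(37 + 74529) + 39493) = 1/(-64*74566 + 39493) = 1/(-4772224 + 39493) = 1/(-4732731) = -1/4732731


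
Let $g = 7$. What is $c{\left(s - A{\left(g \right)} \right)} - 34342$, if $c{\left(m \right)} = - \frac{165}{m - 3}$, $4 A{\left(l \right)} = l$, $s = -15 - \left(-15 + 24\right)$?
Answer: $- \frac{789734}{23} \approx -34336.0$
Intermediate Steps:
$s = -24$ ($s = -15 - 9 = -24$)
$A{\left(l \right)} = \frac{l}{4}$
$c{\left(m \right)} = - \frac{165}{-3 + m}$ ($c{\left(m \right)} = - \frac{165}{m - 3} = - \frac{165}{-3 + m}$)
$c{\left(s - A{\left(g \right)} \right)} - 34342 = - \frac{165}{-3 - \left(24 + \frac{1}{4} \cdot 7\right)} - 34342 = - \frac{165}{-3 - \frac{103}{4}} - 34342 = - \frac{165}{- \frac{115}{4}} - 34342 = \left(-165\right) \left(- \frac{4}{115}\right) - 34342 = \frac{132}{23} - 34342 = - \frac{789734}{23}$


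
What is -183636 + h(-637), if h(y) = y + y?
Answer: -184910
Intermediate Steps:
h(y) = 2*y
-183636 + h(-637) = -183636 + 2*(-637) = -183636 - 1274 = -184910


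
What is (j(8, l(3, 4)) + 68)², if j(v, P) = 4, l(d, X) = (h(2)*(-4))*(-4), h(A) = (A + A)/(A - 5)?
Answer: 5184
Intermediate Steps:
h(A) = 2*A/(-5 + A) (h(A) = (2*A)/(-5 + A) = 2*A/(-5 + A))
l(d, X) = -64/3 (l(d, X) = ((2*2/(-5 + 2))*(-4))*(-4) = ((2*2/(-3))*(-4))*(-4) = ((2*2*(-⅓))*(-4))*(-4) = -4/3*(-4)*(-4) = (16/3)*(-4) = -64/3)
(j(8, l(3, 4)) + 68)² = (4 + 68)² = 72² = 5184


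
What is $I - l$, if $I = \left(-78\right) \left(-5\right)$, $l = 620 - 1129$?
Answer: $899$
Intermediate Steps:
$l = -509$
$I = 390$
$I - l = 390 - -509 = 390 + 509 = 899$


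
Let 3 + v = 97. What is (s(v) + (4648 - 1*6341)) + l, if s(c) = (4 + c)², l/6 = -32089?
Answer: -184623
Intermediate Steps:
v = 94 (v = -3 + 97 = 94)
l = -192534 (l = 6*(-32089) = -192534)
(s(v) + (4648 - 1*6341)) + l = ((4 + 94)² + (4648 - 1*6341)) - 192534 = (98² + (4648 - 6341)) - 192534 = (9604 - 1693) - 192534 = 7911 - 192534 = -184623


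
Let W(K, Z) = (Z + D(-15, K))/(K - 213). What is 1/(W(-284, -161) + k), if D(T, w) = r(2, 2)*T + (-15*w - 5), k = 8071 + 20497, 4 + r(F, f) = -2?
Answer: 497/14194112 ≈ 3.5015e-5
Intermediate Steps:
r(F, f) = -6 (r(F, f) = -4 - 2 = -6)
k = 28568
D(T, w) = -5 - 15*w - 6*T (D(T, w) = -6*T + (-15*w - 5) = -6*T + (-5 - 15*w) = -5 - 15*w - 6*T)
W(K, Z) = (85 + Z - 15*K)/(-213 + K) (W(K, Z) = (Z + (-5 - 15*K - 6*(-15)))/(K - 213) = (Z + (-5 - 15*K + 90))/(-213 + K) = (Z + (85 - 15*K))/(-213 + K) = (85 + Z - 15*K)/(-213 + K))
1/(W(-284, -161) + k) = 1/((85 - 161 - 15*(-284))/(-213 - 284) + 28568) = 1/((85 - 161 + 4260)/(-497) + 28568) = 1/(-1/497*4184 + 28568) = 1/(-4184/497 + 28568) = 1/(14194112/497) = 497/14194112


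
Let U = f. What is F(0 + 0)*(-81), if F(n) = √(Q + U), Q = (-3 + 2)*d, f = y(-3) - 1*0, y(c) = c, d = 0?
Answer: -81*I*√3 ≈ -140.3*I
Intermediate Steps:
f = -3 (f = -3 - 1*0 = -3 + 0 = -3)
Q = 0 (Q = (-3 + 2)*0 = -1*0 = 0)
U = -3
F(n) = I*√3 (F(n) = √(0 - 3) = √(-3) = I*√3)
F(0 + 0)*(-81) = (I*√3)*(-81) = -81*I*√3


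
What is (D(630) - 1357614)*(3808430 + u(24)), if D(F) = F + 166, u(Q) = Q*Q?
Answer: -5168127902908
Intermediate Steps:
u(Q) = Q²
D(F) = 166 + F
(D(630) - 1357614)*(3808430 + u(24)) = ((166 + 630) - 1357614)*(3808430 + 24²) = (796 - 1357614)*(3808430 + 576) = -1356818*3809006 = -5168127902908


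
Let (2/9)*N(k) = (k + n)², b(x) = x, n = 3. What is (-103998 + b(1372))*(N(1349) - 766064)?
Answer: -765539057504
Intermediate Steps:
N(k) = 9*(3 + k)²/2 (N(k) = 9*(k + 3)²/2 = 9*(3 + k)²/2)
(-103998 + b(1372))*(N(1349) - 766064) = (-103998 + 1372)*(9*(3 + 1349)²/2 - 766064) = -102626*((9/2)*1352² - 766064) = -102626*((9/2)*1827904 - 766064) = -102626*(8225568 - 766064) = -102626*7459504 = -765539057504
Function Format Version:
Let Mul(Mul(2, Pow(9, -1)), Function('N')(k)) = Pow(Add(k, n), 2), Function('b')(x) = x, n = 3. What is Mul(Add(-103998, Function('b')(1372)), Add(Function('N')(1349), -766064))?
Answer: -765539057504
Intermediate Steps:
Function('N')(k) = Mul(Rational(9, 2), Pow(Add(3, k), 2)) (Function('N')(k) = Mul(Rational(9, 2), Pow(Add(k, 3), 2)) = Mul(Rational(9, 2), Pow(Add(3, k), 2)))
Mul(Add(-103998, Function('b')(1372)), Add(Function('N')(1349), -766064)) = Mul(Add(-103998, 1372), Add(Mul(Rational(9, 2), Pow(Add(3, 1349), 2)), -766064)) = Mul(-102626, Add(Mul(Rational(9, 2), Pow(1352, 2)), -766064)) = Mul(-102626, Add(Mul(Rational(9, 2), 1827904), -766064)) = Mul(-102626, Add(8225568, -766064)) = Mul(-102626, 7459504) = -765539057504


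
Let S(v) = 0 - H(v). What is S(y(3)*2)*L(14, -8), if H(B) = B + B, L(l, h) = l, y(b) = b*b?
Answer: -504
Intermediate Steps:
y(b) = b²
H(B) = 2*B
S(v) = -2*v (S(v) = 0 - 2*v = -2*v)
S(y(3)*2)*L(14, -8) = -2*3²*2*14 = -18*2*14 = -2*18*14 = -36*14 = -504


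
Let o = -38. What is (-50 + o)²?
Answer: 7744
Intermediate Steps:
(-50 + o)² = (-50 - 38)² = (-88)² = 7744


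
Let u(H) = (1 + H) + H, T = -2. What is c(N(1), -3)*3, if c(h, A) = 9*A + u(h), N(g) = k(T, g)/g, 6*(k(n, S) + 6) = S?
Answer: -113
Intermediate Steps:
k(n, S) = -6 + S/6
N(g) = (-6 + g/6)/g
u(H) = 1 + 2*H
c(h, A) = 1 + 2*h + 9*A (c(h, A) = 9*A + (1 + 2*h) = 1 + 2*h + 9*A)
c(N(1), -3)*3 = (1 + 2*((1/6)*(-36 + 1)/1) + 9*(-3))*3 = (1 + 2*((1/6)*1*(-35)) - 27)*3 = (1 + 2*(-35/6) - 27)*3 = (1 - 35/3 - 27)*3 = -113/3*3 = -113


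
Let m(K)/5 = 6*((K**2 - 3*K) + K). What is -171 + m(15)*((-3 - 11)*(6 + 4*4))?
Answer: -1801971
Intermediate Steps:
m(K) = -60*K + 30*K**2 (m(K) = 5*(6*((K**2 - 3*K) + K)) = 5*(6*(K**2 - 2*K)) = 5*(-12*K + 6*K**2) = -60*K + 30*K**2)
-171 + m(15)*((-3 - 11)*(6 + 4*4)) = -171 + (30*15*(-2 + 15))*((-3 - 11)*(6 + 4*4)) = -171 + (30*15*13)*(-14*(6 + 16)) = -171 + 5850*(-14*22) = -171 + 5850*(-308) = -171 - 1801800 = -1801971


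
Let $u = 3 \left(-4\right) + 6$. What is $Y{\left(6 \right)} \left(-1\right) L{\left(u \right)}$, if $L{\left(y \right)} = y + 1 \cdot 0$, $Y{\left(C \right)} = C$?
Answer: $36$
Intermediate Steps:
$u = -6$ ($u = -12 + 6 = -6$)
$L{\left(y \right)} = y$ ($L{\left(y \right)} = y + 0 = y$)
$Y{\left(6 \right)} \left(-1\right) L{\left(u \right)} = 6 \left(-1\right) \left(-6\right) = \left(-6\right) \left(-6\right) = 36$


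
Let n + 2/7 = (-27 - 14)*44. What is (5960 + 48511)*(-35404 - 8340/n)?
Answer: -811788829998/421 ≈ -1.9282e+9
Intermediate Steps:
n = -12630/7 (n = -2/7 + (-27 - 14)*44 = -2/7 - 41*44 = -2/7 - 1804 = -12630/7 ≈ -1804.3)
(5960 + 48511)*(-35404 - 8340/n) = (5960 + 48511)*(-35404 - 8340/(-12630/7)) = 54471*(-35404 - 8340*(-7/12630)) = 54471*(-35404 + 1946/421) = 54471*(-14903138/421) = -811788829998/421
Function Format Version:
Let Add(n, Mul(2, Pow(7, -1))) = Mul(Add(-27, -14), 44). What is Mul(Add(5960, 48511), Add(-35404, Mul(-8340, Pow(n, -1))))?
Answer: Rational(-811788829998, 421) ≈ -1.9282e+9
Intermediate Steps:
n = Rational(-12630, 7) (n = Add(Rational(-2, 7), Mul(Add(-27, -14), 44)) = Add(Rational(-2, 7), Mul(-41, 44)) = Add(Rational(-2, 7), -1804) = Rational(-12630, 7) ≈ -1804.3)
Mul(Add(5960, 48511), Add(-35404, Mul(-8340, Pow(n, -1)))) = Mul(Add(5960, 48511), Add(-35404, Mul(-8340, Pow(Rational(-12630, 7), -1)))) = Mul(54471, Add(-35404, Mul(-8340, Rational(-7, 12630)))) = Mul(54471, Add(-35404, Rational(1946, 421))) = Mul(54471, Rational(-14903138, 421)) = Rational(-811788829998, 421)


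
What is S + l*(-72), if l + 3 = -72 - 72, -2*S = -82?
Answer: 10625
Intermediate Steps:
S = 41 (S = -½*(-82) = 41)
l = -147 (l = -3 + (-72 - 72) = -3 - 144 = -147)
S + l*(-72) = 41 - 147*(-72) = 41 + 10584 = 10625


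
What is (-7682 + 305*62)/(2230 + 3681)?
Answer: 11228/5911 ≈ 1.8995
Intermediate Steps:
(-7682 + 305*62)/(2230 + 3681) = (-7682 + 18910)/5911 = 11228*(1/5911) = 11228/5911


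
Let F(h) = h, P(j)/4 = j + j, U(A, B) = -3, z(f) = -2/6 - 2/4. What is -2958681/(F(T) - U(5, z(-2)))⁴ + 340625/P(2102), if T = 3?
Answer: -513663851/227016 ≈ -2262.7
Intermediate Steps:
z(f) = -⅚ (z(f) = -2*⅙ - 2*¼ = -⅓ - ½ = -⅚)
P(j) = 8*j (P(j) = 4*(j + j) = 4*(2*j) = 8*j)
-2958681/(F(T) - U(5, z(-2)))⁴ + 340625/P(2102) = -2958681/(3 - 1*(-3))⁴ + 340625/((8*2102)) = -2958681/(3 + 3)⁴ + 340625/16816 = -2958681/(6⁴) + 340625*(1/16816) = -2958681/1296 + 340625/16816 = -2958681*1/1296 + 340625/16816 = -986227/432 + 340625/16816 = -513663851/227016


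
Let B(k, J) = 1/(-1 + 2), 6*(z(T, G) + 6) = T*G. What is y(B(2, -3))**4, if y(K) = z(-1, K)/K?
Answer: 1874161/1296 ≈ 1446.1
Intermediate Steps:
z(T, G) = -6 + G*T/6 (z(T, G) = -6 + (T*G)/6 = -6 + (G*T)/6 = -6 + G*T/6)
B(k, J) = 1 (B(k, J) = 1/1 = 1)
y(K) = (-6 - K/6)/K (y(K) = (-6 + (1/6)*K*(-1))/K = (-6 - K/6)/K)
y(B(2, -3))**4 = ((1/6)*(-36 - 1*1)/1)**4 = ((1/6)*1*(-36 - 1))**4 = ((1/6)*1*(-37))**4 = (-37/6)**4 = 1874161/1296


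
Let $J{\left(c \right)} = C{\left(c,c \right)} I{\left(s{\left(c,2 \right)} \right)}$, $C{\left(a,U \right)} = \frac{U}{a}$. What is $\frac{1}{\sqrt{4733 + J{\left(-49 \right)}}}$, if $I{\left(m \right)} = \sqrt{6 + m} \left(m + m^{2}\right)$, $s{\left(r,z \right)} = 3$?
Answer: $\frac{\sqrt{4769}}{4769} \approx 0.014481$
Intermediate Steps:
$J{\left(c \right)} = 36$ ($J{\left(c \right)} = \frac{c}{c} 3 \sqrt{6 + 3} \left(1 + 3\right) = 1 \cdot 3 \sqrt{9} \cdot 4 = 1 \cdot 3 \cdot 3 \cdot 4 = 1 \cdot 36 = 36$)
$\frac{1}{\sqrt{4733 + J{\left(-49 \right)}}} = \frac{1}{\sqrt{4733 + 36}} = \frac{1}{\sqrt{4769}} = \frac{\sqrt{4769}}{4769}$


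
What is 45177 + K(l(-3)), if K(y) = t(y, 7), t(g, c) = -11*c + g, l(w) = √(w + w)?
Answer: 45100 + I*√6 ≈ 45100.0 + 2.4495*I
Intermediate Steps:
l(w) = √2*√w (l(w) = √(2*w) = √2*√w)
t(g, c) = g - 11*c
K(y) = -77 + y (K(y) = y - 11*7 = y - 77 = -77 + y)
45177 + K(l(-3)) = 45177 + (-77 + √2*√(-3)) = 45177 + (-77 + √2*(I*√3)) = 45177 + (-77 + I*√6) = 45100 + I*√6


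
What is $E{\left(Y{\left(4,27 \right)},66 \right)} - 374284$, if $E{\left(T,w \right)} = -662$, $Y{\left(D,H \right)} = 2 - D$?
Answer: $-374946$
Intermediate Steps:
$E{\left(Y{\left(4,27 \right)},66 \right)} - 374284 = -662 - 374284 = -374946$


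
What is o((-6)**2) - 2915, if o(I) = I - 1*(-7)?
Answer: -2872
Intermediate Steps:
o(I) = 7 + I (o(I) = I + 7 = 7 + I)
o((-6)**2) - 2915 = (7 + (-6)**2) - 2915 = (7 + 36) - 2915 = 43 - 2915 = -2872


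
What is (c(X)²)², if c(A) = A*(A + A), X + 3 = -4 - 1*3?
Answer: 1600000000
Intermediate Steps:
X = -10 (X = -3 + (-4 - 1*3) = -3 + (-4 - 3) = -3 - 7 = -10)
c(A) = 2*A² (c(A) = A*(2*A) = 2*A²)
(c(X)²)² = ((2*(-10)²)²)² = ((2*100)²)² = (200²)² = 40000² = 1600000000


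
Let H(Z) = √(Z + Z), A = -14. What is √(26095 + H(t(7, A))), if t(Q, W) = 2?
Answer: √26097 ≈ 161.55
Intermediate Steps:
H(Z) = √2*√Z (H(Z) = √(2*Z) = √2*√Z)
√(26095 + H(t(7, A))) = √(26095 + √2*√2) = √(26095 + 2) = √26097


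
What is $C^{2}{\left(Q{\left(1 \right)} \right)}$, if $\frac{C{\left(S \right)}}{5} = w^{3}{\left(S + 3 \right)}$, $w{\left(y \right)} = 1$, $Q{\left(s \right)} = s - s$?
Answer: $25$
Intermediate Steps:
$Q{\left(s \right)} = 0$
$C{\left(S \right)} = 5$ ($C{\left(S \right)} = 5 \cdot 1^{3} = 5 \cdot 1 = 5$)
$C^{2}{\left(Q{\left(1 \right)} \right)} = 5^{2} = 25$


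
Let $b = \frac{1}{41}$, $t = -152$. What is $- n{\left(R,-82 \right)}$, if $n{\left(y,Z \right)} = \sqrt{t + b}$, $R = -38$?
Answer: $- \frac{i \sqrt{255471}}{41} \approx - 12.328 i$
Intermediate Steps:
$b = \frac{1}{41} \approx 0.02439$
$n{\left(y,Z \right)} = \frac{i \sqrt{255471}}{41}$ ($n{\left(y,Z \right)} = \sqrt{-152 + \frac{1}{41}} = \sqrt{- \frac{6231}{41}} = \frac{i \sqrt{255471}}{41}$)
$- n{\left(R,-82 \right)} = - \frac{i \sqrt{255471}}{41}$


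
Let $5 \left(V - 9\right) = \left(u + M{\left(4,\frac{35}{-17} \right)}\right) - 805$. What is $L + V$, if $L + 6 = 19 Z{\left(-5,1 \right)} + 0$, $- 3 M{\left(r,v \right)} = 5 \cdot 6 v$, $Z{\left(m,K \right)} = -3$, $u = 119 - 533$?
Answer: $- \frac{24963}{85} \approx -293.68$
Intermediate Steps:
$u = -414$ ($u = 119 - 533 = -414$)
$M{\left(r,v \right)} = - 10 v$ ($M{\left(r,v \right)} = - \frac{5 \cdot 6 v}{3} = - \frac{30 v}{3} = - 10 v$)
$V = - \frac{19608}{85}$ ($V = 9 + \frac{\left(-414 - 10 \frac{35}{-17}\right) - 805}{5} = 9 + \frac{\left(-414 - 10 \cdot 35 \left(- \frac{1}{17}\right)\right) - 805}{5} = 9 + \frac{\left(-414 - - \frac{350}{17}\right) - 805}{5} = 9 + \frac{\left(-414 + \frac{350}{17}\right) - 805}{5} = 9 + \frac{- \frac{6688}{17} - 805}{5} = 9 + \frac{1}{5} \left(- \frac{20373}{17}\right) = 9 - \frac{20373}{85} = - \frac{19608}{85} \approx -230.68$)
$L = -63$ ($L = -6 + \left(19 \left(-3\right) + 0\right) = -6 + \left(-57 + 0\right) = -6 - 57 = -63$)
$L + V = -63 - \frac{19608}{85} = - \frac{24963}{85}$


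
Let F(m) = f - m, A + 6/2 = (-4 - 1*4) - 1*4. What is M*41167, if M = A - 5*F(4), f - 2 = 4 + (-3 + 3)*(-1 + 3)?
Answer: -1029175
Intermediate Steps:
f = 6 (f = 2 + (4 + (-3 + 3)*(-1 + 3)) = 2 + (4 + 0*2) = 2 + (4 + 0) = 2 + 4 = 6)
A = -15 (A = -3 + ((-4 - 1*4) - 1*4) = -3 + ((-4 - 4) - 4) = -3 + (-8 - 4) = -3 - 12 = -15)
F(m) = 6 - m
M = -25 (M = -15 - 5*(6 - 1*4) = -15 - 5*(6 - 4) = -15 - 5*2 = -15 - 10 = -25)
M*41167 = -25*41167 = -1029175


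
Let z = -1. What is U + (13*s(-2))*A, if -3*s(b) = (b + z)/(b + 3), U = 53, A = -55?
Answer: -662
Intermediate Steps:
s(b) = -(-1 + b)/(3*(3 + b)) (s(b) = -(b - 1)/(3*(b + 3)) = -(-1 + b)/(3*(3 + b)))
U + (13*s(-2))*A = 53 + (13*((1 - 1*(-2))/(3*(3 - 2))))*(-55) = 53 + (13*((⅓)*(1 + 2)/1))*(-55) = 53 + (13*((⅓)*1*3))*(-55) = 53 + (13*1)*(-55) = 53 + 13*(-55) = 53 - 715 = -662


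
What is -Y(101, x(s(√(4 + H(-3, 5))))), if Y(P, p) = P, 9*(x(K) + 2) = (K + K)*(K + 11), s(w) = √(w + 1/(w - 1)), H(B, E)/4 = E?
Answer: -101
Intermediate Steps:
H(B, E) = 4*E
s(w) = √(w + 1/(-1 + w))
x(K) = -2 + 2*K*(11 + K)/9 (x(K) = -2 + ((K + K)*(K + 11))/9 = -2 + ((2*K)*(11 + K))/9 = -2 + (2*K*(11 + K))/9 = -2 + 2*K*(11 + K)/9)
-Y(101, x(s(√(4 + H(-3, 5))))) = -1*101 = -101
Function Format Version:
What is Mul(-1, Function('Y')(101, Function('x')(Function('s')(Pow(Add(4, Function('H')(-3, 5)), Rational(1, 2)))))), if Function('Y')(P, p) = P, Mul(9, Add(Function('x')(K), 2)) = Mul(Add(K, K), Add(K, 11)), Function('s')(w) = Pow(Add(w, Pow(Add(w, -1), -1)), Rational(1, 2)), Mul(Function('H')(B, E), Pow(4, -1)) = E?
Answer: -101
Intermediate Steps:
Function('H')(B, E) = Mul(4, E)
Function('s')(w) = Pow(Add(w, Pow(Add(-1, w), -1)), Rational(1, 2))
Function('x')(K) = Add(-2, Mul(Rational(2, 9), K, Add(11, K))) (Function('x')(K) = Add(-2, Mul(Rational(1, 9), Mul(Add(K, K), Add(K, 11)))) = Add(-2, Mul(Rational(1, 9), Mul(Mul(2, K), Add(11, K)))) = Add(-2, Mul(Rational(1, 9), Mul(2, K, Add(11, K)))) = Add(-2, Mul(Rational(2, 9), K, Add(11, K))))
Mul(-1, Function('Y')(101, Function('x')(Function('s')(Pow(Add(4, Function('H')(-3, 5)), Rational(1, 2)))))) = Mul(-1, 101) = -101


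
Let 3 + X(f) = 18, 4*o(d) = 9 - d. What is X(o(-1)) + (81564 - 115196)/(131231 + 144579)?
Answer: 2051759/137905 ≈ 14.878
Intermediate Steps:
o(d) = 9/4 - d/4 (o(d) = (9 - d)/4 = 9/4 - d/4)
X(f) = 15 (X(f) = -3 + 18 = 15)
X(o(-1)) + (81564 - 115196)/(131231 + 144579) = 15 + (81564 - 115196)/(131231 + 144579) = 15 - 33632/275810 = 15 - 33632*1/275810 = 15 - 16816/137905 = 2051759/137905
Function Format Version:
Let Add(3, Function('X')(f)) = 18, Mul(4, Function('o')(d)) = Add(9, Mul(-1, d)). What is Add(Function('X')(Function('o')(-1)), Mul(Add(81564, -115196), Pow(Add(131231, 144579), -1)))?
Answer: Rational(2051759, 137905) ≈ 14.878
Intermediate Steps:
Function('o')(d) = Add(Rational(9, 4), Mul(Rational(-1, 4), d)) (Function('o')(d) = Mul(Rational(1, 4), Add(9, Mul(-1, d))) = Add(Rational(9, 4), Mul(Rational(-1, 4), d)))
Function('X')(f) = 15 (Function('X')(f) = Add(-3, 18) = 15)
Add(Function('X')(Function('o')(-1)), Mul(Add(81564, -115196), Pow(Add(131231, 144579), -1))) = Add(15, Mul(Add(81564, -115196), Pow(Add(131231, 144579), -1))) = Add(15, Mul(-33632, Pow(275810, -1))) = Add(15, Mul(-33632, Rational(1, 275810))) = Add(15, Rational(-16816, 137905)) = Rational(2051759, 137905)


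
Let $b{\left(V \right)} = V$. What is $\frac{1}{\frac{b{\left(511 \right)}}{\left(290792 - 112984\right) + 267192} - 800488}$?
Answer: $- \frac{445000}{356217159489} \approx -1.2492 \cdot 10^{-6}$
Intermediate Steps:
$\frac{1}{\frac{b{\left(511 \right)}}{\left(290792 - 112984\right) + 267192} - 800488} = \frac{1}{\frac{511}{\left(290792 - 112984\right) + 267192} - 800488} = \frac{1}{\frac{511}{177808 + 267192} - 800488} = \frac{1}{\frac{511}{445000} - 800488} = \frac{1}{- \frac{356217159489}{445000}} = - \frac{445000}{356217159489}$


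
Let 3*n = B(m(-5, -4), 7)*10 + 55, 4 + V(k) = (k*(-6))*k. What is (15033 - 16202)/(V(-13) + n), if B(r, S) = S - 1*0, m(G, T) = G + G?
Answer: 3507/2929 ≈ 1.1973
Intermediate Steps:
m(G, T) = 2*G
V(k) = -4 - 6*k**2 (V(k) = -4 + (k*(-6))*k = -4 + (-6*k)*k = -4 - 6*k**2)
B(r, S) = S (B(r, S) = S + 0 = S)
n = 125/3 (n = (7*10 + 55)/3 = (70 + 55)/3 = (1/3)*125 = 125/3 ≈ 41.667)
(15033 - 16202)/(V(-13) + n) = (15033 - 16202)/((-4 - 6*(-13)**2) + 125/3) = -1169/((-4 - 6*169) + 125/3) = -1169/((-4 - 1014) + 125/3) = -1169/(-1018 + 125/3) = -1169/(-2929/3) = -1169*(-3/2929) = 3507/2929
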